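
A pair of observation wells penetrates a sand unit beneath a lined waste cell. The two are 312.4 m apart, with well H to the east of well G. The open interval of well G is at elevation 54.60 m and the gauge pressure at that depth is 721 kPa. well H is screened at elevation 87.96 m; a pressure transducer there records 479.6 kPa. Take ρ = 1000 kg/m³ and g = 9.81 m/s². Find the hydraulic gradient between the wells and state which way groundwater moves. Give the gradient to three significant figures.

Pressure head at well G: ψ = P/(ρg) = 721×1000 / (1000 × 9.81) = 73.50 m.
Total head at well G: h = z + ψ = 54.60 + 73.50 = 128.10 m.
Pressure head at well H: ψ = P/(ρg) = 479.6×1000 / (1000 × 9.81) = 48.89 m.
Total head at well H: h = z + ψ = 87.96 + 48.89 = 136.85 m.
Head difference: h(well G) − h(well H) = 128.10 − 136.85 = -8.75 m.
Hydraulic gradient: i = |Δh| / L = 8.75 / 312.4 = 0.0280.
Flow is from higher to lower head: from well H toward well G, i.e. toward the west.

i ≈ 0.0280; groundwater flows toward the west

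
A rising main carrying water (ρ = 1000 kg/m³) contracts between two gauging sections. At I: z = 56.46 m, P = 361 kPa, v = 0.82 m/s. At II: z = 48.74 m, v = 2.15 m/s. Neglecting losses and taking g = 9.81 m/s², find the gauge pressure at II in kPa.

P₂ ≈ 435 kPa

Pressure head at I: ψ₁ = P₁/(ρg) = 361×1000 / (1000 × 9.81) = 36.80 m.
Velocity heads: v₁²/2g = 0.82²/19.62 = 0.034 m; v₂²/2g = 2.15²/19.62 = 0.236 m.
Total head H = z₁ + ψ₁ + v₁²/2g = 56.46 + 36.80 + 0.034 = 93.29 m.
ψ₂ = H − z₂ − v₂²/2g = 93.29 − 48.74 − 0.236 = 44.31 m.
P₂ = ρgψ₂ = 1000 × 9.81 × 44.31 ≈ 435 kPa.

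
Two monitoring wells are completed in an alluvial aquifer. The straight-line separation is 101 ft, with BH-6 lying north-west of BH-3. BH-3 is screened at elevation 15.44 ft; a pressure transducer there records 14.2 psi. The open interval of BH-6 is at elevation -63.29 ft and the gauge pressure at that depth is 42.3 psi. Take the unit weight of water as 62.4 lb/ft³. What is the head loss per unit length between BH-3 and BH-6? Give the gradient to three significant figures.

Pressure head at BH-3: ψ = 144·P/γ = 144 × 14.2 / 62.4 = 32.77 ft.
Total head at BH-3: h = z + ψ = 15.44 + 32.77 = 48.21 ft.
Pressure head at BH-6: ψ = 144·P/γ = 144 × 42.3 / 62.4 = 97.62 ft.
Total head at BH-6: h = z + ψ = -63.29 + 97.62 = 34.33 ft.
Head difference: h(BH-3) − h(BH-6) = 48.21 − 34.33 = 13.88 ft.
Hydraulic gradient: i = |Δh| / L = 13.88 / 101 = 0.137.

i ≈ 0.137 ft/ft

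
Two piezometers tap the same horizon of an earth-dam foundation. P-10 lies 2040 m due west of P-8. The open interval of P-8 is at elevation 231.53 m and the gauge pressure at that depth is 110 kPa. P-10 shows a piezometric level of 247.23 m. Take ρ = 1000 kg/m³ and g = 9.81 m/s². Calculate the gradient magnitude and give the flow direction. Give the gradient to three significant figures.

Pressure head at P-8: ψ = P/(ρg) = 110×1000 / (1000 × 9.81) = 11.21 m.
Total head at P-8: h = z + ψ = 231.53 + 11.21 = 242.74 m.
Total head at P-10: h = 247.23 m (water level in the piezometer is the total head).
Head difference: h(P-8) − h(P-10) = 242.74 − 247.23 = -4.49 m.
Hydraulic gradient: i = |Δh| / L = 4.49 / 2040 = 0.00220.
Flow is from higher to lower head: from P-10 toward P-8, i.e. toward the east.

i ≈ 0.00220; groundwater flows toward the east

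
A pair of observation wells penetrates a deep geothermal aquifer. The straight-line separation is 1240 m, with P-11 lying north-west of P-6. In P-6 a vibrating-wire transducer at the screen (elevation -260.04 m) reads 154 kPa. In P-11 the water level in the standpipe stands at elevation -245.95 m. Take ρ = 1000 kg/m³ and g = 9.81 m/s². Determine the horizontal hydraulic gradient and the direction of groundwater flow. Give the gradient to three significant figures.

Pressure head at P-6: ψ = P/(ρg) = 154×1000 / (1000 × 9.81) = 15.70 m.
Total head at P-6: h = z + ψ = -260.04 + 15.70 = -244.34 m.
Total head at P-11: h = -245.95 m (water level in the piezometer is the total head).
Head difference: h(P-6) − h(P-11) = -244.34 − (-245.95) = 1.61 m.
Hydraulic gradient: i = |Δh| / L = 1.61 / 1240 = 0.00130.
Flow is from higher to lower head: from P-6 toward P-11, i.e. toward the north-west.

i ≈ 0.00130; groundwater flows toward the north-west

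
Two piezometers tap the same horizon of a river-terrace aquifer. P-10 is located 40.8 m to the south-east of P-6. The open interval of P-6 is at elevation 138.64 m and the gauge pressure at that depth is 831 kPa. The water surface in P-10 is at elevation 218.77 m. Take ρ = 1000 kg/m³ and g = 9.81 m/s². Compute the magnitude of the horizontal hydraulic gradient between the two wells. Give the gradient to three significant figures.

i ≈ 0.112

Pressure head at P-6: ψ = P/(ρg) = 831×1000 / (1000 × 9.81) = 84.71 m.
Total head at P-6: h = z + ψ = 138.64 + 84.71 = 223.35 m.
Total head at P-10: h = 218.77 m (water level in the piezometer is the total head).
Head difference: h(P-6) − h(P-10) = 223.35 − 218.77 = 4.58 m.
Hydraulic gradient: i = |Δh| / L = 4.58 / 40.8 = 0.112.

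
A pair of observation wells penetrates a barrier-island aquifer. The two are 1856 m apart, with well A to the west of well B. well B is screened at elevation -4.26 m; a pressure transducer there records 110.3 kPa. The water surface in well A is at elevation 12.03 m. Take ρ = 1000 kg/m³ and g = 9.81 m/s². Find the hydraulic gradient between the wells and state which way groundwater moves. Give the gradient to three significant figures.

i ≈ 0.00272; groundwater flows toward the east

Pressure head at well B: ψ = P/(ρg) = 110.3×1000 / (1000 × 9.81) = 11.24 m.
Total head at well B: h = z + ψ = -4.26 + 11.24 = 6.98 m.
Total head at well A: h = 12.03 m (water level in the piezometer is the total head).
Head difference: h(well B) − h(well A) = 6.98 − 12.03 = -5.05 m.
Hydraulic gradient: i = |Δh| / L = 5.05 / 1856 = 0.00272.
Flow is from higher to lower head: from well A toward well B, i.e. toward the east.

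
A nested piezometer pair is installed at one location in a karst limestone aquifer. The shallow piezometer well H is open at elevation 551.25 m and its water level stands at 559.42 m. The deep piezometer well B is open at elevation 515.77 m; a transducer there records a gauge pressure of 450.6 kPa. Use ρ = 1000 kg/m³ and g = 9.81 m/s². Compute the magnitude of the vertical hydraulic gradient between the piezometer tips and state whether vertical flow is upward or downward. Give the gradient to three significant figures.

Total head at well H: h = 559.42 m (water level in the standpipe).
Pressure head at well B: ψ = P/(ρg) = 450.6×1000 / (1000 × 9.81) = 45.93 m.
Total head at well B: h = z + ψ = 515.77 + 45.93 = 561.70 m.
Δh = h(well H) − h(well B) = 559.42 − 561.70 = -2.28 m.
Vertical separation Δz = 551.25 − 515.77 = 35.48 m.
|i_v| = |Δh| / Δz = 2.28 / 35.48 = 0.0643.
Head is higher in the deep piezometer, so vertical flow is upward (discharge condition).

|i_v| ≈ 0.0643; vertical flow is upward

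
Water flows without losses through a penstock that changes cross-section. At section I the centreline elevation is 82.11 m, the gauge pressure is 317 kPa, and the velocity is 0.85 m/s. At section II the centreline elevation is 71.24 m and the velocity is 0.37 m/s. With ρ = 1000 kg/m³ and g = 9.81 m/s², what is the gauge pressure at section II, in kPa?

P₂ ≈ 424 kPa

Pressure head at I: ψ₁ = P₁/(ρg) = 317×1000 / (1000 × 9.81) = 32.31 m.
Velocity heads: v₁²/2g = 0.85²/19.62 = 0.037 m; v₂²/2g = 0.37²/19.62 = 0.007 m.
Total head H = z₁ + ψ₁ + v₁²/2g = 82.11 + 32.31 + 0.037 = 114.46 m.
ψ₂ = H − z₂ − v₂²/2g = 114.46 − 71.24 − 0.007 = 43.21 m.
P₂ = ρgψ₂ = 1000 × 9.81 × 43.21 ≈ 424 kPa.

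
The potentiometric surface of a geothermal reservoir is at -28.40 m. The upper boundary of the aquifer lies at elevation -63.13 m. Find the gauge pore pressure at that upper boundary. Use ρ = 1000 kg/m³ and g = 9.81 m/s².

Pressure head at the aquifer top: ψ = h − z = -28.40 − (-63.13) = 34.73 m.
P = ρgψ = 1000 × 9.81 × 34.73 = 340701 Pa ≈ 341 kPa.

P ≈ 341 kPa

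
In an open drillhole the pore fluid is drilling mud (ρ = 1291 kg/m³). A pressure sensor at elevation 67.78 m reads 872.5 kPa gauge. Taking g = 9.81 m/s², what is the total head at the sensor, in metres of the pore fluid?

h ≈ 136.67 m

ψ = P/(ρg) = 872.5×1000 / (1291 × 9.81) = 68.89 m.
h = z + ψ = 67.78 + 68.89 = 136.67 m.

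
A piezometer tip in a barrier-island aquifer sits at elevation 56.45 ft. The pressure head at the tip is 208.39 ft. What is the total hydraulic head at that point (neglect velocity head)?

h ≈ 264.84 ft

h = z + ψ = 56.45 + 208.39 = 264.84 ft.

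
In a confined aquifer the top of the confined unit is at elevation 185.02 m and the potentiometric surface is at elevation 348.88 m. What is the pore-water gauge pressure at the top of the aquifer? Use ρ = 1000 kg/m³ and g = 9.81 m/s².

P ≈ 1610 kPa

Pressure head at the aquifer top: ψ = h − z = 348.88 − 185.02 = 163.86 m.
P = ρgψ = 1000 × 9.81 × 163.86 = 1607467 Pa ≈ 1610 kPa.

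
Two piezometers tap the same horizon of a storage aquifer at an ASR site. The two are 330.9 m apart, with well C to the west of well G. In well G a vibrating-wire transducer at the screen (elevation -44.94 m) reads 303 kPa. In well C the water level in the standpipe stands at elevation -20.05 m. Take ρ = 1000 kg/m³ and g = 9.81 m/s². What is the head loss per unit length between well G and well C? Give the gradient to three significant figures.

i ≈ 0.0181 m/m

Pressure head at well G: ψ = P/(ρg) = 303×1000 / (1000 × 9.81) = 30.89 m.
Total head at well G: h = z + ψ = -44.94 + 30.89 = -14.05 m.
Total head at well C: h = -20.05 m (water level in the piezometer is the total head).
Head difference: h(well G) − h(well C) = -14.05 − (-20.05) = 6.00 m.
Hydraulic gradient: i = |Δh| / L = 6.00 / 330.9 = 0.0181.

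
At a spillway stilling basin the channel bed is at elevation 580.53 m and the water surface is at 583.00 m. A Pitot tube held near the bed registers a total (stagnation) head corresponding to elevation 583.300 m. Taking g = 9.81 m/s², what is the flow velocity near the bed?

Near the bed, under hydrostatic conditions, the piezometric head (z + ψ) equals the free-surface elevation, 583.00 m.
Velocity head = total − piezometric = 583.300 − 583.00 = 0.300 m.
v = √(2g·h_v) = √(2 × 9.81 × 0.300) = 2.43 m/s.

v ≈ 2.43 m/s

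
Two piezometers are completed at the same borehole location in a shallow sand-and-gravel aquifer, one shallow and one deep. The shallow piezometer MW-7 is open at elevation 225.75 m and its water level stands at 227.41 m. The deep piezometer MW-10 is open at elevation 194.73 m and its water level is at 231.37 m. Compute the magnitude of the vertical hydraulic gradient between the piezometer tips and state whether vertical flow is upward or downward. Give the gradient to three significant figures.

Total head at MW-7: h = 227.41 m (water level in the standpipe).
Total head at MW-10: h = 231.37 m.
Δh = h(MW-7) − h(MW-10) = 227.41 − 231.37 = -3.96 m.
Vertical separation Δz = 225.75 − 194.73 = 31.02 m.
|i_v| = |Δh| / Δz = 3.96 / 31.02 = 0.128.
Head is higher in the deep piezometer, so vertical flow is upward (discharge condition).

|i_v| ≈ 0.128; vertical flow is upward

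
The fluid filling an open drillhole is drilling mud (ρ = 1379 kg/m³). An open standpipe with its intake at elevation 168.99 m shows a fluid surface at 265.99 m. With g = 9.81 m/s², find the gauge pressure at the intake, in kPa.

P ≈ 1310 kPa

Pressure head ψ = h − z = 265.99 − 168.99 = 97.00 m.
P = ρgψ = 1379 × 9.81 × 97.00 = 1312215 Pa ≈ 1310 kPa.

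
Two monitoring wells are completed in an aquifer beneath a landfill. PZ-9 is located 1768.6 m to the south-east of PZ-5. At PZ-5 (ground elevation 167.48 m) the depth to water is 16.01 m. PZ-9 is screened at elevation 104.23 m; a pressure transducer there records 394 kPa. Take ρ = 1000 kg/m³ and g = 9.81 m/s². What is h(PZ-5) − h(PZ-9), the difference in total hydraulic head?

Total head at PZ-5: h = 167.48 − 16.01 = 151.47 m.
Pressure head at PZ-9: ψ = P/(ρg) = 394×1000 / (1000 × 9.81) = 40.16 m.
Total head at PZ-9: h = z + ψ = 104.23 + 40.16 = 144.39 m.
Head difference: h(PZ-5) − h(PZ-9) = 151.47 − 144.39 = 7.08 m.

Δh ≈ 7.08 m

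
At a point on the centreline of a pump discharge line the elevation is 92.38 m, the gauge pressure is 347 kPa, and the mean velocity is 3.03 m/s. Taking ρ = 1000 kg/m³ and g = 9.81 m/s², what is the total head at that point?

h ≈ 128.22 m

Pressure head ψ = P/(ρg) = 347×1000 / (1000 × 9.81) = 35.37 m.
Velocity head = v²/(2g) = 3.03² / (2 × 9.81) = 0.468 m.
h = z + ψ + v²/(2g) = 92.38 + 35.37 + 0.468 = 128.22 m.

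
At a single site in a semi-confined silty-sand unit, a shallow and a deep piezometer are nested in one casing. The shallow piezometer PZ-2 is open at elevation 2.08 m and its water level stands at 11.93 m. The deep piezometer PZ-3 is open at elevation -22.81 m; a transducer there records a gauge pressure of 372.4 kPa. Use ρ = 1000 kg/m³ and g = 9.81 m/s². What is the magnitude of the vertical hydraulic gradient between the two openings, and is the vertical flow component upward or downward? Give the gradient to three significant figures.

|i_v| ≈ 0.129; vertical flow is upward

Total head at PZ-2: h = 11.93 m (water level in the standpipe).
Pressure head at PZ-3: ψ = P/(ρg) = 372.4×1000 / (1000 × 9.81) = 37.96 m.
Total head at PZ-3: h = z + ψ = -22.81 + 37.96 = 15.15 m.
Δh = h(PZ-2) − h(PZ-3) = 11.93 − 15.15 = -3.22 m.
Vertical separation Δz = 2.08 − (-22.81) = 24.89 m.
|i_v| = |Δh| / Δz = 3.22 / 24.89 = 0.129.
Head is higher in the deep piezometer, so vertical flow is upward (discharge condition).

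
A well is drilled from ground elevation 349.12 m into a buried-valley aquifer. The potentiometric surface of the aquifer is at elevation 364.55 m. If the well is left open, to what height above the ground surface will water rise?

Water rises to the potentiometric surface, so the rise above ground = 364.55 − 349.12 = 15.43 m.

≈ 15.43 m above ground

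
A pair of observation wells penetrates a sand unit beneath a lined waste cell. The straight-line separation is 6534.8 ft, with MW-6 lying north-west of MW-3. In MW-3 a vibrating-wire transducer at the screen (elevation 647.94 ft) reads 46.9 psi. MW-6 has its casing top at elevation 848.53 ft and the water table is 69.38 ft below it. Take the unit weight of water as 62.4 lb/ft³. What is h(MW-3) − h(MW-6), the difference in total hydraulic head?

Δh ≈ -22.98 ft

Pressure head at MW-3: ψ = 144·P/γ = 144 × 46.9 / 62.4 = 108.23 ft.
Total head at MW-3: h = z + ψ = 647.94 + 108.23 = 756.17 ft.
Total head at MW-6: h = 848.53 − 69.38 = 779.15 ft.
Head difference: h(MW-3) − h(MW-6) = 756.17 − 779.15 = -22.98 ft.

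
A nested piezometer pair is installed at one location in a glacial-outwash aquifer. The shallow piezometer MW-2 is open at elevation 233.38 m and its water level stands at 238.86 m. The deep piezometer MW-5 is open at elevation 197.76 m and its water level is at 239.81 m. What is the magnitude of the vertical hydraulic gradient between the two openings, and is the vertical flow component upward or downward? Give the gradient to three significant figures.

|i_v| ≈ 0.0267; vertical flow is upward

Total head at MW-2: h = 238.86 m (water level in the standpipe).
Total head at MW-5: h = 239.81 m.
Δh = h(MW-2) − h(MW-5) = 238.86 − 239.81 = -0.95 m.
Vertical separation Δz = 233.38 − 197.76 = 35.62 m.
|i_v| = |Δh| / Δz = 0.95 / 35.62 = 0.0267.
Head is higher in the deep piezometer, so vertical flow is upward (discharge condition).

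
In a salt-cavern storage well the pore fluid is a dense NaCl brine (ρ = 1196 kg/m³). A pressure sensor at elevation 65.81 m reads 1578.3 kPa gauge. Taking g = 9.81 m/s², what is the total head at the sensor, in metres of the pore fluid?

ψ = P/(ρg) = 1578.3×1000 / (1196 × 9.81) = 134.52 m.
h = z + ψ = 65.81 + 134.52 = 200.33 m.

h ≈ 200.33 m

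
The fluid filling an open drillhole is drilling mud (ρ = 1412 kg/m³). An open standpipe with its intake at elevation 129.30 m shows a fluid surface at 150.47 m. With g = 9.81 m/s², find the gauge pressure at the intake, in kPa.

P ≈ 293 kPa

Pressure head ψ = h − z = 150.47 − 129.30 = 21.17 m.
P = ρgψ = 1412 × 9.81 × 21.17 = 293241 Pa ≈ 293 kPa.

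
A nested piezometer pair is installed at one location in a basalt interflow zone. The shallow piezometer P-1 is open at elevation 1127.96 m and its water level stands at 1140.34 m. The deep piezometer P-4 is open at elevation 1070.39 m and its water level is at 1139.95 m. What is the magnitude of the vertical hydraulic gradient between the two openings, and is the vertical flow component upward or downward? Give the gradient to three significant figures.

Total head at P-1: h = 1140.34 m (water level in the standpipe).
Total head at P-4: h = 1139.95 m.
Δh = h(P-1) − h(P-4) = 1140.34 − 1139.95 = 0.39 m.
Vertical separation Δz = 1127.96 − 1070.39 = 57.57 m.
|i_v| = |Δh| / Δz = 0.39 / 57.57 = 0.00677.
Head is higher in the shallow piezometer, so vertical flow is downward (recharge condition).

|i_v| ≈ 0.00677; vertical flow is downward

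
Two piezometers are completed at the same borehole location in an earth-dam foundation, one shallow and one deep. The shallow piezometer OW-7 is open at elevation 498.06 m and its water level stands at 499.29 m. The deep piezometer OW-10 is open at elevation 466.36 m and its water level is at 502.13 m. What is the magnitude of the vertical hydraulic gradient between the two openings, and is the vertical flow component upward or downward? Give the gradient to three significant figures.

Total head at OW-7: h = 499.29 m (water level in the standpipe).
Total head at OW-10: h = 502.13 m.
Δh = h(OW-7) − h(OW-10) = 499.29 − 502.13 = -2.84 m.
Vertical separation Δz = 498.06 − 466.36 = 31.70 m.
|i_v| = |Δh| / Δz = 2.84 / 31.70 = 0.0896.
Head is higher in the deep piezometer, so vertical flow is upward (discharge condition).

|i_v| ≈ 0.0896; vertical flow is upward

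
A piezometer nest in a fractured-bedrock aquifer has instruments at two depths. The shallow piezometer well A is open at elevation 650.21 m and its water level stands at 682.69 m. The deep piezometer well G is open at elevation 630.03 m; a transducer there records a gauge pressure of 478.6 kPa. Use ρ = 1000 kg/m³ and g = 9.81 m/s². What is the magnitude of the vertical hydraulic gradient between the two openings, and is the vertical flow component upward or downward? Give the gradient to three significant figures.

|i_v| ≈ 0.192; vertical flow is downward

Total head at well A: h = 682.69 m (water level in the standpipe).
Pressure head at well G: ψ = P/(ρg) = 478.6×1000 / (1000 × 9.81) = 48.79 m.
Total head at well G: h = z + ψ = 630.03 + 48.79 = 678.82 m.
Δh = h(well A) − h(well G) = 682.69 − 678.82 = 3.87 m.
Vertical separation Δz = 650.21 − 630.03 = 20.18 m.
|i_v| = |Δh| / Δz = 3.87 / 20.18 = 0.192.
Head is higher in the shallow piezometer, so vertical flow is downward (recharge condition).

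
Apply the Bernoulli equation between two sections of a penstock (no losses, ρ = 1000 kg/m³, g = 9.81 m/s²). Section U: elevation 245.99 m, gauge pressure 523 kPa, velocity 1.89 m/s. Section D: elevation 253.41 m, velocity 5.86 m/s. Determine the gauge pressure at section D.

Pressure head at U: ψ₁ = P₁/(ρg) = 523×1000 / (1000 × 9.81) = 53.31 m.
Velocity heads: v₁²/2g = 1.89²/19.62 = 0.182 m; v₂²/2g = 5.86²/19.62 = 1.750 m.
Total head H = z₁ + ψ₁ + v₁²/2g = 245.99 + 53.31 + 0.182 = 299.48 m.
ψ₂ = H − z₂ − v₂²/2g = 299.48 − 253.41 − 1.750 = 44.32 m.
P₂ = ρgψ₂ = 1000 × 9.81 × 44.32 ≈ 435 kPa.

P₂ ≈ 435 kPa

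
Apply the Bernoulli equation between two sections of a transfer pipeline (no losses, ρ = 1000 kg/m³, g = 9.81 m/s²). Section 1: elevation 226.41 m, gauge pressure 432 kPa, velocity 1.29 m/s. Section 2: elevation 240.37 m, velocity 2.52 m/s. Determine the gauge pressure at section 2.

Pressure head at 1: ψ₁ = P₁/(ρg) = 432×1000 / (1000 × 9.81) = 44.04 m.
Velocity heads: v₁²/2g = 1.29²/19.62 = 0.085 m; v₂²/2g = 2.52²/19.62 = 0.324 m.
Total head H = z₁ + ψ₁ + v₁²/2g = 226.41 + 44.04 + 0.085 = 270.53 m.
ψ₂ = H − z₂ − v₂²/2g = 270.53 − 240.37 − 0.324 = 29.84 m.
P₂ = ρgψ₂ = 1000 × 9.81 × 29.84 ≈ 293 kPa.

P₂ ≈ 293 kPa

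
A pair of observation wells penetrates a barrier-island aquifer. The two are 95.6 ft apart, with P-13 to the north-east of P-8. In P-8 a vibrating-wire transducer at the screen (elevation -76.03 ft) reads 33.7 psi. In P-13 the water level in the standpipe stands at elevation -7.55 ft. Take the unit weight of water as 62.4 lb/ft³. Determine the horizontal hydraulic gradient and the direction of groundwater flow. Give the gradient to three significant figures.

i ≈ 0.0972; groundwater flows toward the north-east

Pressure head at P-8: ψ = 144·P/γ = 144 × 33.7 / 62.4 = 77.77 ft.
Total head at P-8: h = z + ψ = -76.03 + 77.77 = 1.74 ft.
Total head at P-13: h = -7.55 ft (water level in the piezometer is the total head).
Head difference: h(P-8) − h(P-13) = 1.74 − (-7.55) = 9.29 ft.
Hydraulic gradient: i = |Δh| / L = 9.29 / 95.6 = 0.0972.
Flow is from higher to lower head: from P-8 toward P-13, i.e. toward the north-east.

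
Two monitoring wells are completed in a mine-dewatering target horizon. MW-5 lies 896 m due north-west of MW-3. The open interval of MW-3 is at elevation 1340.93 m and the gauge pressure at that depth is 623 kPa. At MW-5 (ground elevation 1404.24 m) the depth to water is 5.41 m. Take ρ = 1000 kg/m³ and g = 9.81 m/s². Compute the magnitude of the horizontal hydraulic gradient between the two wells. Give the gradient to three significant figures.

Pressure head at MW-3: ψ = P/(ρg) = 623×1000 / (1000 × 9.81) = 63.51 m.
Total head at MW-3: h = z + ψ = 1340.93 + 63.51 = 1404.44 m.
Total head at MW-5: h = 1404.24 − 5.41 = 1398.83 m.
Head difference: h(MW-3) − h(MW-5) = 1404.44 − 1398.83 = 5.61 m.
Hydraulic gradient: i = |Δh| / L = 5.61 / 896 = 0.00626.

i ≈ 0.00626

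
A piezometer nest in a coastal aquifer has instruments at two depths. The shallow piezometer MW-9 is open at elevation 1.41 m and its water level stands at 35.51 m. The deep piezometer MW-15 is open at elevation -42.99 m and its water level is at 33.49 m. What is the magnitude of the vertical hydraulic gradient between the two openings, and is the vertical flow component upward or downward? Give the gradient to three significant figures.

|i_v| ≈ 0.0455; vertical flow is downward

Total head at MW-9: h = 35.51 m (water level in the standpipe).
Total head at MW-15: h = 33.49 m.
Δh = h(MW-9) − h(MW-15) = 35.51 − 33.49 = 2.02 m.
Vertical separation Δz = 1.41 − (-42.99) = 44.40 m.
|i_v| = |Δh| / Δz = 2.02 / 44.40 = 0.0455.
Head is higher in the shallow piezometer, so vertical flow is downward (recharge condition).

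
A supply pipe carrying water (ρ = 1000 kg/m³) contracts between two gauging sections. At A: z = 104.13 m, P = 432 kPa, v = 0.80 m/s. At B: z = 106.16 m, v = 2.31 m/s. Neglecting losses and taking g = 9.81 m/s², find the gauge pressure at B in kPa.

Pressure head at A: ψ₁ = P₁/(ρg) = 432×1000 / (1000 × 9.81) = 44.04 m.
Velocity heads: v₁²/2g = 0.80²/19.62 = 0.033 m; v₂²/2g = 2.31²/19.62 = 0.272 m.
Total head H = z₁ + ψ₁ + v₁²/2g = 104.13 + 44.04 + 0.033 = 148.20 m.
ψ₂ = H − z₂ − v₂²/2g = 148.20 − 106.16 − 0.272 = 41.77 m.
P₂ = ρgψ₂ = 1000 × 9.81 × 41.77 ≈ 410 kPa.

P₂ ≈ 410 kPa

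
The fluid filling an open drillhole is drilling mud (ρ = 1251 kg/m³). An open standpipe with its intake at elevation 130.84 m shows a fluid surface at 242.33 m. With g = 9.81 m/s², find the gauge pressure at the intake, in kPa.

Pressure head ψ = h − z = 242.33 − 130.84 = 111.49 m.
P = ρgψ = 1251 × 9.81 × 111.49 = 1368240 Pa ≈ 1370 kPa.

P ≈ 1370 kPa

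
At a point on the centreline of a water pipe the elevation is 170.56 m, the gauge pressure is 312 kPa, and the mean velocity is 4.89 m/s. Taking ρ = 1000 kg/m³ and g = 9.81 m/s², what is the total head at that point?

Pressure head ψ = P/(ρg) = 312×1000 / (1000 × 9.81) = 31.80 m.
Velocity head = v²/(2g) = 4.89² / (2 × 9.81) = 1.219 m.
h = z + ψ + v²/(2g) = 170.56 + 31.80 + 1.219 = 203.58 m.

h ≈ 203.58 m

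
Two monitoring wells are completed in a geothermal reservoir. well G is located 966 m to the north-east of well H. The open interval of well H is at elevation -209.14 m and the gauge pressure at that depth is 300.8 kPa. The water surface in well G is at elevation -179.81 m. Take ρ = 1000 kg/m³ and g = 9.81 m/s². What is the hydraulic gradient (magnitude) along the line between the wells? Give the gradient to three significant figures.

i ≈ 0.00138

Pressure head at well H: ψ = P/(ρg) = 300.8×1000 / (1000 × 9.81) = 30.66 m.
Total head at well H: h = z + ψ = -209.14 + 30.66 = -178.48 m.
Total head at well G: h = -179.81 m (water level in the piezometer is the total head).
Head difference: h(well H) − h(well G) = -178.48 − (-179.81) = 1.33 m.
Hydraulic gradient: i = |Δh| / L = 1.33 / 966 = 0.00138.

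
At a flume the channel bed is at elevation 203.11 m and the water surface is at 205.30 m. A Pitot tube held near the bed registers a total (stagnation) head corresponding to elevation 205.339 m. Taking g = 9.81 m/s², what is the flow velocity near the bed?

v ≈ 0.875 m/s

Near the bed, under hydrostatic conditions, the piezometric head (z + ψ) equals the free-surface elevation, 205.30 m.
Velocity head = total − piezometric = 205.339 − 205.30 = 0.039 m.
v = √(2g·h_v) = √(2 × 9.81 × 0.039) = 0.875 m/s.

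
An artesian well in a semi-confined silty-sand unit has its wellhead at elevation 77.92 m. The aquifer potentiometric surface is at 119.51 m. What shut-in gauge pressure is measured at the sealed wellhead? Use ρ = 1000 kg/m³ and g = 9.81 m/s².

P ≈ 408 kPa

Head above the cap: Δh = 119.51 − 77.92 = 41.59 m.
P = ρgΔh = 1000 × 9.81 × 41.59 = 407998 Pa ≈ 408 kPa.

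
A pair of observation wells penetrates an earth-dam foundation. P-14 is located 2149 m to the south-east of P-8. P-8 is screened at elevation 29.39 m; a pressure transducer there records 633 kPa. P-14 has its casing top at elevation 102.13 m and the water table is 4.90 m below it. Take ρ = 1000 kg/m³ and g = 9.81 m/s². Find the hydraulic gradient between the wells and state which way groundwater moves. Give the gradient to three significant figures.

Pressure head at P-8: ψ = P/(ρg) = 633×1000 / (1000 × 9.81) = 64.53 m.
Total head at P-8: h = z + ψ = 29.39 + 64.53 = 93.92 m.
Total head at P-14: h = 102.13 − 4.90 = 97.23 m.
Head difference: h(P-8) − h(P-14) = 93.92 − 97.23 = -3.31 m.
Hydraulic gradient: i = |Δh| / L = 3.31 / 2149 = 0.00154.
Flow is from higher to lower head: from P-14 toward P-8, i.e. toward the north-west.

i ≈ 0.00154; groundwater flows toward the north-west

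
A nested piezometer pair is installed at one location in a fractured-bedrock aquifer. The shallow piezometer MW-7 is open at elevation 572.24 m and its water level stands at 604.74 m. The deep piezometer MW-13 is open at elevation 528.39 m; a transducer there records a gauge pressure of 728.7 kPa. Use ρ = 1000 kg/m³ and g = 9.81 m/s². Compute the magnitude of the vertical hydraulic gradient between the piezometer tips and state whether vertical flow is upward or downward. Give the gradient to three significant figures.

|i_v| ≈ 0.0472; vertical flow is downward

Total head at MW-7: h = 604.74 m (water level in the standpipe).
Pressure head at MW-13: ψ = P/(ρg) = 728.7×1000 / (1000 × 9.81) = 74.28 m.
Total head at MW-13: h = z + ψ = 528.39 + 74.28 = 602.67 m.
Δh = h(MW-7) − h(MW-13) = 604.74 − 602.67 = 2.07 m.
Vertical separation Δz = 572.24 − 528.39 = 43.85 m.
|i_v| = |Δh| / Δz = 2.07 / 43.85 = 0.0472.
Head is higher in the shallow piezometer, so vertical flow is downward (recharge condition).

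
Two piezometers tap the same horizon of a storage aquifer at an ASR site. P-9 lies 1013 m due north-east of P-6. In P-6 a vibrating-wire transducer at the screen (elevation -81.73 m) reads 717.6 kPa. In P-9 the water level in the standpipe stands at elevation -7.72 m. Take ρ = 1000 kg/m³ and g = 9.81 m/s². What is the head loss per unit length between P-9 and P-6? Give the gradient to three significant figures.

i ≈ 0.000849 m/m

Pressure head at P-6: ψ = P/(ρg) = 717.6×1000 / (1000 × 9.81) = 73.15 m.
Total head at P-6: h = z + ψ = -81.73 + 73.15 = -8.58 m.
Total head at P-9: h = -7.72 m (water level in the piezometer is the total head).
Head difference: h(P-6) − h(P-9) = -8.58 − (-7.72) = -0.86 m.
Hydraulic gradient: i = |Δh| / L = 0.86 / 1013 = 0.000849.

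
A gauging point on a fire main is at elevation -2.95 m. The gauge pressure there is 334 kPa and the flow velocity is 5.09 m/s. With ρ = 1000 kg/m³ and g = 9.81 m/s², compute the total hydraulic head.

Pressure head ψ = P/(ρg) = 334×1000 / (1000 × 9.81) = 34.05 m.
Velocity head = v²/(2g) = 5.09² / (2 × 9.81) = 1.320 m.
h = z + ψ + v²/(2g) = -2.95 + 34.05 + 1.320 = 32.42 m.

h ≈ 32.42 m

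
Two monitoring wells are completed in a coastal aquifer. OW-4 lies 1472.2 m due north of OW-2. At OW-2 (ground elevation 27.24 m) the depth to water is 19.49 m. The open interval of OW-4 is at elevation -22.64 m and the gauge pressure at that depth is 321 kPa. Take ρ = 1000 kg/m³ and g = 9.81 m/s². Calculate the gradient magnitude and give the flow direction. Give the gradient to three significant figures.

Total head at OW-2: h = 27.24 − 19.49 = 7.75 m.
Pressure head at OW-4: ψ = P/(ρg) = 321×1000 / (1000 × 9.81) = 32.72 m.
Total head at OW-4: h = z + ψ = -22.64 + 32.72 = 10.08 m.
Head difference: h(OW-2) − h(OW-4) = 7.75 − 10.08 = -2.33 m.
Hydraulic gradient: i = |Δh| / L = 2.33 / 1472.2 = 0.00158.
Flow is from higher to lower head: from OW-4 toward OW-2, i.e. toward the south.

i ≈ 0.00158; groundwater flows toward the south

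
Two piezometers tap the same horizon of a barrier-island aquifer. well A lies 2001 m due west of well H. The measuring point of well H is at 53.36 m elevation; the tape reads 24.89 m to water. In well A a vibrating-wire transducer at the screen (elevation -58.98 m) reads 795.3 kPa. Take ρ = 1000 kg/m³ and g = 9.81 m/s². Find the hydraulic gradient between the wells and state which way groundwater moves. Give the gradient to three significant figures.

Total head at well H: h = 53.36 − 24.89 = 28.47 m.
Pressure head at well A: ψ = P/(ρg) = 795.3×1000 / (1000 × 9.81) = 81.07 m.
Total head at well A: h = z + ψ = -58.98 + 81.07 = 22.09 m.
Head difference: h(well H) − h(well A) = 28.47 − 22.09 = 6.38 m.
Hydraulic gradient: i = |Δh| / L = 6.38 / 2001 = 0.00319.
Flow is from higher to lower head: from well H toward well A, i.e. toward the west.

i ≈ 0.00319; groundwater flows toward the west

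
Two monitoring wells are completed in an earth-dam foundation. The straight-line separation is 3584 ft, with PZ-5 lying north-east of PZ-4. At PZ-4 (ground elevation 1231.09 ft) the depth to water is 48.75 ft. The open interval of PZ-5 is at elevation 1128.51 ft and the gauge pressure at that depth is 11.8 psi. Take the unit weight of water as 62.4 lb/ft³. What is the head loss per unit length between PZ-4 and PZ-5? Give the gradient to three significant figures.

i ≈ 0.00742 ft/ft

Total head at PZ-4: h = 1231.09 − 48.75 = 1182.34 ft.
Pressure head at PZ-5: ψ = 144·P/γ = 144 × 11.8 / 62.4 = 27.23 ft.
Total head at PZ-5: h = z + ψ = 1128.51 + 27.23 = 1155.74 ft.
Head difference: h(PZ-4) − h(PZ-5) = 1182.34 − 1155.74 = 26.60 ft.
Hydraulic gradient: i = |Δh| / L = 26.60 / 3584 = 0.00742.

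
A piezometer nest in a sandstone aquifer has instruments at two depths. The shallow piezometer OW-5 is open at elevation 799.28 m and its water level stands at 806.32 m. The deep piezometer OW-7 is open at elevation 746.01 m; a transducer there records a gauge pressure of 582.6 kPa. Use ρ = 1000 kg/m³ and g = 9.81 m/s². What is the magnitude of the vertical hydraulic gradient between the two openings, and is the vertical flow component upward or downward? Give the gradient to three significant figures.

Total head at OW-5: h = 806.32 m (water level in the standpipe).
Pressure head at OW-7: ψ = P/(ρg) = 582.6×1000 / (1000 × 9.81) = 59.39 m.
Total head at OW-7: h = z + ψ = 746.01 + 59.39 = 805.40 m.
Δh = h(OW-5) − h(OW-7) = 806.32 − 805.40 = 0.92 m.
Vertical separation Δz = 799.28 − 746.01 = 53.27 m.
|i_v| = |Δh| / Δz = 0.92 / 53.27 = 0.0173.
Head is higher in the shallow piezometer, so vertical flow is downward (recharge condition).

|i_v| ≈ 0.0173; vertical flow is downward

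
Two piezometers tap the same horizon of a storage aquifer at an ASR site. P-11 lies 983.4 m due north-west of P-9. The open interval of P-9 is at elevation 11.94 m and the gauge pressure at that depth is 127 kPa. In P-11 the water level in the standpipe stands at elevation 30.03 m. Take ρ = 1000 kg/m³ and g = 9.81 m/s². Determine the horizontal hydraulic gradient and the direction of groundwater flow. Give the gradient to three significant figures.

Pressure head at P-9: ψ = P/(ρg) = 127×1000 / (1000 × 9.81) = 12.95 m.
Total head at P-9: h = z + ψ = 11.94 + 12.95 = 24.89 m.
Total head at P-11: h = 30.03 m (water level in the piezometer is the total head).
Head difference: h(P-9) − h(P-11) = 24.89 − 30.03 = -5.14 m.
Hydraulic gradient: i = |Δh| / L = 5.14 / 983.4 = 0.00523.
Flow is from higher to lower head: from P-11 toward P-9, i.e. toward the south-east.

i ≈ 0.00523; groundwater flows toward the south-east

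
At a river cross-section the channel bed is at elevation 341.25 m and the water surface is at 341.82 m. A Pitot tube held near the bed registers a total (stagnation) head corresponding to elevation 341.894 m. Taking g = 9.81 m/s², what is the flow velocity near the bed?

Near the bed, under hydrostatic conditions, the piezometric head (z + ψ) equals the free-surface elevation, 341.82 m.
Velocity head = total − piezometric = 341.894 − 341.82 = 0.074 m.
v = √(2g·h_v) = √(2 × 9.81 × 0.074) = 1.20 m/s.

v ≈ 1.20 m/s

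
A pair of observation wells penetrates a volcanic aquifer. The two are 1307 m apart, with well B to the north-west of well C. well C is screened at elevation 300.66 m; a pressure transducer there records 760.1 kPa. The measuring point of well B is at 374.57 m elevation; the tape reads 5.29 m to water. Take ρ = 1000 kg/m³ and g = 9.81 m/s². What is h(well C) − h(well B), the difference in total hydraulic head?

Pressure head at well C: ψ = P/(ρg) = 760.1×1000 / (1000 × 9.81) = 77.48 m.
Total head at well C: h = z + ψ = 300.66 + 77.48 = 378.14 m.
Total head at well B: h = 374.57 − 5.29 = 369.28 m.
Head difference: h(well C) − h(well B) = 378.14 − 369.28 = 8.86 m.

Δh ≈ 8.86 m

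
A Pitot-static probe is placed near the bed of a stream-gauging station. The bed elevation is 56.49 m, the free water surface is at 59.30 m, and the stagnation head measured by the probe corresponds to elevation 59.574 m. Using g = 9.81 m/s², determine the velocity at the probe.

v ≈ 2.32 m/s

Near the bed, under hydrostatic conditions, the piezometric head (z + ψ) equals the free-surface elevation, 59.30 m.
Velocity head = total − piezometric = 59.574 − 59.30 = 0.274 m.
v = √(2g·h_v) = √(2 × 9.81 × 0.274) = 2.32 m/s.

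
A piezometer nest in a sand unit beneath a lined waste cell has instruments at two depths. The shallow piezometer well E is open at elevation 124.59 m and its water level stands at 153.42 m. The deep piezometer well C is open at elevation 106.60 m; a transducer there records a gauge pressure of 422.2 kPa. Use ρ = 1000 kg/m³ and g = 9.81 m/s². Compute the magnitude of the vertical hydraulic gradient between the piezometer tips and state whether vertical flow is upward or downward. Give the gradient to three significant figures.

|i_v| ≈ 0.210; vertical flow is downward

Total head at well E: h = 153.42 m (water level in the standpipe).
Pressure head at well C: ψ = P/(ρg) = 422.2×1000 / (1000 × 9.81) = 43.04 m.
Total head at well C: h = z + ψ = 106.60 + 43.04 = 149.64 m.
Δh = h(well E) − h(well C) = 153.42 − 149.64 = 3.78 m.
Vertical separation Δz = 124.59 − 106.60 = 17.99 m.
|i_v| = |Δh| / Δz = 3.78 / 17.99 = 0.210.
Head is higher in the shallow piezometer, so vertical flow is downward (recharge condition).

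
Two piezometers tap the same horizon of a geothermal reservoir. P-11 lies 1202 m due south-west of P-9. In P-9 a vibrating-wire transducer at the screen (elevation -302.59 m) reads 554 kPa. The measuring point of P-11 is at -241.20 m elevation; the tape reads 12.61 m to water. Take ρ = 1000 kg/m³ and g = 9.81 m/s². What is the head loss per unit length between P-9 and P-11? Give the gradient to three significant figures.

i ≈ 0.00640 m/m

Pressure head at P-9: ψ = P/(ρg) = 554×1000 / (1000 × 9.81) = 56.47 m.
Total head at P-9: h = z + ψ = -302.59 + 56.47 = -246.12 m.
Total head at P-11: h = -241.20 − 12.61 = -253.81 m.
Head difference: h(P-9) − h(P-11) = -246.12 − (-253.81) = 7.69 m.
Hydraulic gradient: i = |Δh| / L = 7.69 / 1202 = 0.00640.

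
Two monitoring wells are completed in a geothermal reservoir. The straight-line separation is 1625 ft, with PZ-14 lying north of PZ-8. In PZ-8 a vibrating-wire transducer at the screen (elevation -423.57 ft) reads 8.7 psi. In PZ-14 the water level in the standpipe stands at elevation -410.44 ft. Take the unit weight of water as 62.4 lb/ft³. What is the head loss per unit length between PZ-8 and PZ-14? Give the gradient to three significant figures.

Pressure head at PZ-8: ψ = 144·P/γ = 144 × 8.7 / 62.4 = 20.08 ft.
Total head at PZ-8: h = z + ψ = -423.57 + 20.08 = -403.49 ft.
Total head at PZ-14: h = -410.44 ft (water level in the piezometer is the total head).
Head difference: h(PZ-8) − h(PZ-14) = -403.49 − (-410.44) = 6.95 ft.
Hydraulic gradient: i = |Δh| / L = 6.95 / 1625 = 0.00428.

i ≈ 0.00428 ft/ft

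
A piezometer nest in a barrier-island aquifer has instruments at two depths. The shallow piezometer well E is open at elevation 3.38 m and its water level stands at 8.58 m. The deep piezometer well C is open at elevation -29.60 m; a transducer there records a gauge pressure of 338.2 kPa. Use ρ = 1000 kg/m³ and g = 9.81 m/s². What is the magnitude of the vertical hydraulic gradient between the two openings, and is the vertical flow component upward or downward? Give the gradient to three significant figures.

Total head at well E: h = 8.58 m (water level in the standpipe).
Pressure head at well C: ψ = P/(ρg) = 338.2×1000 / (1000 × 9.81) = 34.48 m.
Total head at well C: h = z + ψ = -29.60 + 34.48 = 4.88 m.
Δh = h(well E) − h(well C) = 8.58 − 4.88 = 3.70 m.
Vertical separation Δz = 3.38 − (-29.60) = 32.98 m.
|i_v| = |Δh| / Δz = 3.70 / 32.98 = 0.112.
Head is higher in the shallow piezometer, so vertical flow is downward (recharge condition).

|i_v| ≈ 0.112; vertical flow is downward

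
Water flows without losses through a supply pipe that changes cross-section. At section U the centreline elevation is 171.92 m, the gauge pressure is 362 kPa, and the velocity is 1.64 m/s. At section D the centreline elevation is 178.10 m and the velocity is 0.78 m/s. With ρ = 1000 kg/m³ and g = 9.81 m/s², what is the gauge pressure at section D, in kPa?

Pressure head at U: ψ₁ = P₁/(ρg) = 362×1000 / (1000 × 9.81) = 36.90 m.
Velocity heads: v₁²/2g = 1.64²/19.62 = 0.137 m; v₂²/2g = 0.78²/19.62 = 0.031 m.
Total head H = z₁ + ψ₁ + v₁²/2g = 171.92 + 36.90 + 0.137 = 208.96 m.
ψ₂ = H − z₂ − v₂²/2g = 208.96 − 178.10 − 0.031 = 30.83 m.
P₂ = ρgψ₂ = 1000 × 9.81 × 30.83 ≈ 302 kPa.

P₂ ≈ 302 kPa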